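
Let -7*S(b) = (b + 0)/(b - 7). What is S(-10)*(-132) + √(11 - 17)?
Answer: 1320/119 + I*√6 ≈ 11.092 + 2.4495*I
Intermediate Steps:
S(b) = -b/(7*(-7 + b)) (S(b) = -(b + 0)/(7*(b - 7)) = -b/(7*(-7 + b)))
S(-10)*(-132) + √(11 - 17) = -1*(-10)/(-49 + 7*(-10))*(-132) + √(11 - 17) = -1*(-10)/(-49 - 70)*(-132) + √(-6) = -1*(-10)/(-119)*(-132) + I*√6 = -1*(-10)*(-1/119)*(-132) + I*√6 = -10/119*(-132) + I*√6 = 1320/119 + I*√6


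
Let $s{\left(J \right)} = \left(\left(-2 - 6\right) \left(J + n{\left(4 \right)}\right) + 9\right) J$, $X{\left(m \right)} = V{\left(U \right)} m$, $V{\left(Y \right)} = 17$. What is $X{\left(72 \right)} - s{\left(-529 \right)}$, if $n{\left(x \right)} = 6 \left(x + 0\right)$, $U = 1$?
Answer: $2143145$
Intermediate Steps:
$n{\left(x \right)} = 6 x$
$X{\left(m \right)} = 17 m$
$s{\left(J \right)} = J \left(-183 - 8 J\right)$ ($s{\left(J \right)} = \left(\left(-2 - 6\right) \left(J + 6 \cdot 4\right) + 9\right) J = \left(\left(-2 - 6\right) \left(J + 24\right) + 9\right) J = \left(- 8 \left(24 + J\right) + 9\right) J = \left(\left(-192 - 8 J\right) + 9\right) J = \left(-183 - 8 J\right) J = J \left(-183 - 8 J\right)$)
$X{\left(72 \right)} - s{\left(-529 \right)} = 17 \cdot 72 - \left(-1\right) \left(-529\right) \left(183 + 8 \left(-529\right)\right) = 1224 - \left(-1\right) \left(-529\right) \left(183 - 4232\right) = 1224 - \left(-1\right) \left(-529\right) \left(-4049\right) = 1224 - -2141921 = 1224 + 2141921 = 2143145$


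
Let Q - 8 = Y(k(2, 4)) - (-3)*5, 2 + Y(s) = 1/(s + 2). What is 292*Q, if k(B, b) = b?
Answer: 18542/3 ≈ 6180.7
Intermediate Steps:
Y(s) = -2 + 1/(2 + s) (Y(s) = -2 + 1/(s + 2) = -2 + 1/(2 + s))
Q = 127/6 (Q = 8 + ((-3 - 2*4)/(2 + 4) - (-3)*5) = 8 + ((-3 - 8)/6 - 1*(-15)) = 8 + ((⅙)*(-11) + 15) = 8 + (-11/6 + 15) = 8 + 79/6 = 127/6 ≈ 21.167)
292*Q = 292*(127/6) = 18542/3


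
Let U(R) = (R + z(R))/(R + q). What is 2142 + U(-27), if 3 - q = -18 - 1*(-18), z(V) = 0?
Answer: 17145/8 ≈ 2143.1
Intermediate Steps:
q = 3 (q = 3 - (-18 - 1*(-18)) = 3 - (-18 + 18) = 3 - 1*0 = 3 + 0 = 3)
U(R) = R/(3 + R) (U(R) = (R + 0)/(R + 3) = R/(3 + R))
2142 + U(-27) = 2142 - 27/(3 - 27) = 2142 - 27/(-24) = 2142 - 27*(-1/24) = 2142 + 9/8 = 17145/8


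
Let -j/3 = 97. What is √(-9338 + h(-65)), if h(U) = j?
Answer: I*√9629 ≈ 98.127*I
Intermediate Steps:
j = -291 (j = -3*97 = -291)
h(U) = -291
√(-9338 + h(-65)) = √(-9338 - 291) = √(-9629) = I*√9629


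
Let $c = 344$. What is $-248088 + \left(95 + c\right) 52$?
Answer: $-225260$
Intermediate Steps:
$-248088 + \left(95 + c\right) 52 = -248088 + \left(95 + 344\right) 52 = -248088 + 439 \cdot 52 = -248088 + 22828 = -225260$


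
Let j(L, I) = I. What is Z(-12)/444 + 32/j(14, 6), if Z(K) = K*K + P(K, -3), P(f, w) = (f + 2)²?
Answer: 653/111 ≈ 5.8829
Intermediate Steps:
P(f, w) = (2 + f)²
Z(K) = K² + (2 + K)² (Z(K) = K*K + (2 + K)² = K² + (2 + K)²)
Z(-12)/444 + 32/j(14, 6) = ((-12)² + (2 - 12)²)/444 + 32/6 = (144 + (-10)²)*(1/444) + 32*(⅙) = (144 + 100)*(1/444) + 16/3 = 244*(1/444) + 16/3 = 61/111 + 16/3 = 653/111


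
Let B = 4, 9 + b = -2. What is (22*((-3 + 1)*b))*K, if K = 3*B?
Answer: 5808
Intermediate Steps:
b = -11 (b = -9 - 2 = -11)
K = 12 (K = 3*4 = 12)
(22*((-3 + 1)*b))*K = (22*((-3 + 1)*(-11)))*12 = (22*(-2*(-11)))*12 = (22*22)*12 = 484*12 = 5808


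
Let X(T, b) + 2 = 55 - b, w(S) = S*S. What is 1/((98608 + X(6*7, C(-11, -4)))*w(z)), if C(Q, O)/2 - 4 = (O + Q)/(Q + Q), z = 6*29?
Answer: 11/32854546368 ≈ 3.3481e-10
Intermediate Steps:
z = 174
C(Q, O) = 8 + (O + Q)/Q (C(Q, O) = 8 + 2*((O + Q)/(Q + Q)) = 8 + 2*((O + Q)/((2*Q))) = 8 + 2*((O + Q)*(1/(2*Q))) = 8 + 2*((O + Q)/(2*Q)) = 8 + (O + Q)/Q)
w(S) = S**2
X(T, b) = 53 - b (X(T, b) = -2 + (55 - b) = 53 - b)
1/((98608 + X(6*7, C(-11, -4)))*w(z)) = 1/((98608 + (53 - (9 - 4/(-11))))*(174**2)) = 1/((98608 + (53 - (9 - 4*(-1/11))))*30276) = (1/30276)/(98608 + (53 - (9 + 4/11))) = (1/30276)/(98608 + (53 - 1*103/11)) = (1/30276)/(98608 + (53 - 103/11)) = (1/30276)/(98608 + 480/11) = (1/30276)/(1085168/11) = (11/1085168)*(1/30276) = 11/32854546368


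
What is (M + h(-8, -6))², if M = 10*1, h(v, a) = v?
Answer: 4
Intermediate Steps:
M = 10
(M + h(-8, -6))² = (10 - 8)² = 2² = 4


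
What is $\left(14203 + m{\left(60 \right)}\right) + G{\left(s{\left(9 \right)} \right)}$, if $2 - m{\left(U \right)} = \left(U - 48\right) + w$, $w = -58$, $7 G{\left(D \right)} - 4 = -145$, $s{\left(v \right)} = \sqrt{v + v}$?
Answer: $\frac{99616}{7} \approx 14231.0$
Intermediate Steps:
$s{\left(v \right)} = \sqrt{2} \sqrt{v}$ ($s{\left(v \right)} = \sqrt{2 v} = \sqrt{2} \sqrt{v}$)
$G{\left(D \right)} = - \frac{141}{7}$ ($G{\left(D \right)} = \frac{4}{7} + \frac{1}{7} \left(-145\right) = \frac{4}{7} - \frac{145}{7} = - \frac{141}{7}$)
$m{\left(U \right)} = 108 - U$ ($m{\left(U \right)} = 2 - \left(\left(U - 48\right) - 58\right) = 2 - \left(\left(-48 + U\right) - 58\right) = 2 - \left(-106 + U\right) = 108 - U$)
$\left(14203 + m{\left(60 \right)}\right) + G{\left(s{\left(9 \right)} \right)} = \left(14203 + \left(108 - 60\right)\right) - \frac{141}{7} = \left(14203 + 48\right) - \frac{141}{7} = 14251 - \frac{141}{7} = \frac{99616}{7}$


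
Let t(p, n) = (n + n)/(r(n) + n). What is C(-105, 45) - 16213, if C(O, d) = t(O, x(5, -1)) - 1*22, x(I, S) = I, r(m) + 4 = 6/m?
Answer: -178535/11 ≈ -16230.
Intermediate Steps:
r(m) = -4 + 6/m
t(p, n) = 2*n/(-4 + n + 6/n) (t(p, n) = (n + n)/((-4 + 6/n) + n) = (2*n)/(-4 + n + 6/n) = 2*n/(-4 + n + 6/n))
C(O, d) = -192/11 (C(O, d) = 2*5²/(6 + 5*(-4 + 5)) - 1*22 = 2*25/(6 + 5*1) - 22 = 2*25/(6 + 5) - 22 = 2*25/11 - 22 = 2*25*(1/11) - 22 = 50/11 - 22 = -192/11)
C(-105, 45) - 16213 = -192/11 - 16213 = -178535/11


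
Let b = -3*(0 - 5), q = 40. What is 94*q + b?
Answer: 3775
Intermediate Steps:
b = 15 (b = -3*(-5) = 15)
94*q + b = 94*40 + 15 = 3760 + 15 = 3775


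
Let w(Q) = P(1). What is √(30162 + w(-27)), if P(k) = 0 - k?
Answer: √30161 ≈ 173.67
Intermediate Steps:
P(k) = -k
w(Q) = -1 (w(Q) = -1*1 = -1)
√(30162 + w(-27)) = √(30162 - 1) = √30161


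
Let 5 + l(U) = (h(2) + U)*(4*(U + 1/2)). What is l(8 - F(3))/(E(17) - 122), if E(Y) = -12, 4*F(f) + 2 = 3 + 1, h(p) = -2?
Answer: -171/134 ≈ -1.2761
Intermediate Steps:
F(f) = ½ (F(f) = -½ + (3 + 1)/4 = -½ + (¼)*4 = -½ + 1 = ½)
l(U) = -5 + (-2 + U)*(2 + 4*U) (l(U) = -5 + (-2 + U)*(4*(U + 1/2)) = -5 + (-2 + U)*(4*(U + ½)) = -5 + (-2 + U)*(4*(½ + U)) = -5 + (-2 + U)*(2 + 4*U))
l(8 - F(3))/(E(17) - 122) = (-9 - 6*(8 - 1*½) + 4*(8 - 1*½)²)/(-12 - 122) = (-9 - 6*(8 - ½) + 4*(8 - ½)²)/(-134) = (-9 - 6*15/2 + 4*(15/2)²)*(-1/134) = (-9 - 45 + 4*(225/4))*(-1/134) = (-9 - 45 + 225)*(-1/134) = 171*(-1/134) = -171/134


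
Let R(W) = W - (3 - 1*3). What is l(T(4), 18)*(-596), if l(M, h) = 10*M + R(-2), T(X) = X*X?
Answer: -94168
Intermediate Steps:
R(W) = W (R(W) = W - (3 - 3) = W - 1*0 = W + 0 = W)
T(X) = X**2
l(M, h) = -2 + 10*M (l(M, h) = 10*M - 2 = -2 + 10*M)
l(T(4), 18)*(-596) = (-2 + 10*4**2)*(-596) = (-2 + 10*16)*(-596) = (-2 + 160)*(-596) = 158*(-596) = -94168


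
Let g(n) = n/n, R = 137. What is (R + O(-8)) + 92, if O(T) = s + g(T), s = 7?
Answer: 237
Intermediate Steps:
g(n) = 1
O(T) = 8 (O(T) = 7 + 1 = 8)
(R + O(-8)) + 92 = (137 + 8) + 92 = 145 + 92 = 237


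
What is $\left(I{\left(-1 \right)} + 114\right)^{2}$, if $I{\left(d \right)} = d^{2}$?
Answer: $13225$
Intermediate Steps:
$\left(I{\left(-1 \right)} + 114\right)^{2} = \left(\left(-1\right)^{2} + 114\right)^{2} = \left(1 + 114\right)^{2} = 115^{2} = 13225$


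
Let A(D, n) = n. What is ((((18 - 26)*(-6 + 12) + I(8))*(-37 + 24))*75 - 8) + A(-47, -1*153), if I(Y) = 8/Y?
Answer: 45664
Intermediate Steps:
((((18 - 26)*(-6 + 12) + I(8))*(-37 + 24))*75 - 8) + A(-47, -1*153) = ((((18 - 26)*(-6 + 12) + 8/8)*(-37 + 24))*75 - 8) - 1*153 = (((-8*6 + 8*(⅛))*(-13))*75 - 8) - 153 = (((-48 + 1)*(-13))*75 - 8) - 153 = (-47*(-13)*75 - 8) - 153 = (611*75 - 8) - 153 = (45825 - 8) - 153 = 45817 - 153 = 45664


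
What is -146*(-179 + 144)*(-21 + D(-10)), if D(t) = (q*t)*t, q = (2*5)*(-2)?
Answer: -10327310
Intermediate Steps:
q = -20 (q = 10*(-2) = -20)
D(t) = -20*t**2 (D(t) = (-20*t)*t = -20*t**2)
-146*(-179 + 144)*(-21 + D(-10)) = -146*(-179 + 144)*(-21 - 20*(-10)**2) = -(-5110)*(-21 - 20*100) = -(-5110)*(-21 - 2000) = -(-5110)*(-2021) = -146*70735 = -10327310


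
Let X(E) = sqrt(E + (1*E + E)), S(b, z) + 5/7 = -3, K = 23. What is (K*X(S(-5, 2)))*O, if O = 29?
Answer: 667*I*sqrt(546)/7 ≈ 2226.5*I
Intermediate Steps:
S(b, z) = -26/7 (S(b, z) = -5/7 - 3 = -26/7)
X(E) = sqrt(3)*sqrt(E) (X(E) = sqrt(E + (E + E)) = sqrt(E + 2*E) = sqrt(3*E) = sqrt(3)*sqrt(E))
(K*X(S(-5, 2)))*O = (23*(sqrt(3)*sqrt(-26/7)))*29 = (23*(sqrt(3)*(I*sqrt(182)/7)))*29 = (23*(I*sqrt(546)/7))*29 = (23*I*sqrt(546)/7)*29 = 667*I*sqrt(546)/7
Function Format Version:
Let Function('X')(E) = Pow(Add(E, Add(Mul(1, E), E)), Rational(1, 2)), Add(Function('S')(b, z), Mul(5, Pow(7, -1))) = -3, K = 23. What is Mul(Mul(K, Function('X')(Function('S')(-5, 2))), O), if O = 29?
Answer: Mul(Rational(667, 7), I, Pow(546, Rational(1, 2))) ≈ Mul(2226.5, I)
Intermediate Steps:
Function('S')(b, z) = Rational(-26, 7) (Function('S')(b, z) = Add(Rational(-5, 7), -3) = Rational(-26, 7))
Function('X')(E) = Mul(Pow(3, Rational(1, 2)), Pow(E, Rational(1, 2))) (Function('X')(E) = Pow(Add(E, Add(E, E)), Rational(1, 2)) = Pow(Add(E, Mul(2, E)), Rational(1, 2)) = Pow(Mul(3, E), Rational(1, 2)) = Mul(Pow(3, Rational(1, 2)), Pow(E, Rational(1, 2))))
Mul(Mul(K, Function('X')(Function('S')(-5, 2))), O) = Mul(Mul(23, Mul(Pow(3, Rational(1, 2)), Pow(Rational(-26, 7), Rational(1, 2)))), 29) = Mul(Mul(23, Mul(Pow(3, Rational(1, 2)), Mul(Rational(1, 7), I, Pow(182, Rational(1, 2))))), 29) = Mul(Mul(23, Mul(Rational(1, 7), I, Pow(546, Rational(1, 2)))), 29) = Mul(Mul(Rational(23, 7), I, Pow(546, Rational(1, 2))), 29) = Mul(Rational(667, 7), I, Pow(546, Rational(1, 2)))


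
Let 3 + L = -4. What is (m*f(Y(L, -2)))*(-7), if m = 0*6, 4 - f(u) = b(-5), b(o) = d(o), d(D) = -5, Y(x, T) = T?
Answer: 0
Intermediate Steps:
L = -7 (L = -3 - 4 = -7)
b(o) = -5
f(u) = 9 (f(u) = 4 - 1*(-5) = 4 + 5 = 9)
m = 0
(m*f(Y(L, -2)))*(-7) = (0*9)*(-7) = 0*(-7) = 0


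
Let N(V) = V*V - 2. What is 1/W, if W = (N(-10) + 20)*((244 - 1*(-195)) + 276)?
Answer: 1/84370 ≈ 1.1853e-5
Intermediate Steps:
N(V) = -2 + V**2 (N(V) = V**2 - 2 = -2 + V**2)
W = 84370 (W = ((-2 + (-10)**2) + 20)*((244 - 1*(-195)) + 276) = ((-2 + 100) + 20)*((244 + 195) + 276) = (98 + 20)*(439 + 276) = 118*715 = 84370)
1/W = 1/84370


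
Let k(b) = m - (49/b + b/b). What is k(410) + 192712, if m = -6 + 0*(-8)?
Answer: 79009001/410 ≈ 1.9271e+5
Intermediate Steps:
m = -6 (m = -6 + 0 = -6)
k(b) = -7 - 49/b (k(b) = -6 - (49/b + b/b) = -6 - (49/b + 1) = -6 - (1 + 49/b) = -6 + (-1 - 49/b) = -7 - 49/b)
k(410) + 192712 = (-7 - 49/410) + 192712 = -2919/410 + 192712 = 79009001/410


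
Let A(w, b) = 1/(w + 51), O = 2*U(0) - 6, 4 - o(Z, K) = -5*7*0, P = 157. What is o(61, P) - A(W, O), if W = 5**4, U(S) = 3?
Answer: 2703/676 ≈ 3.9985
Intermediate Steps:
o(Z, K) = 4 (o(Z, K) = 4 - (-5*7)*0 = 4 - (-35)*0 = 4 - 1*0 = 4 + 0 = 4)
W = 625
O = 0 (O = 2*3 - 6 = 6 - 6 = 0)
A(w, b) = 1/(51 + w)
o(61, P) - A(W, O) = 4 - 1/(51 + 625) = 4 - 1/676 = 2703/676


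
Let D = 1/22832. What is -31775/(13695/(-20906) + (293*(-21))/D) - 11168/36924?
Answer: -910436864936798/3012368242575689 ≈ -0.30223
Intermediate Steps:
D = 1/22832 ≈ 4.3798e-5
-31775/(13695/(-20906) + (293*(-21))/D) - 11168/36924 = -31775/(13695/(-20906) + (293*(-21))/(1/22832)) - 11168/36924 = -31775/(13695*(-1/20906) - 6153*22832) - 11168*1/36924 = -31775/(-13695/20906 - 140485296) - 2792/9231 = -31775/(-2936985611871/20906) - 2792/9231 = -31775*(-20906/2936985611871) - 2792/9231 = 664288150/2936985611871 - 2792/9231 = -910436864936798/3012368242575689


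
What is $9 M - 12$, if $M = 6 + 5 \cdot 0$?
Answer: $42$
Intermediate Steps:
$M = 6$ ($M = 6 + 0 = 6$)
$9 M - 12 = 9 \cdot 6 - 12 = 54 - 12 = 42$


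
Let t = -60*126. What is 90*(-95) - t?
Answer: -990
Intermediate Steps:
t = -7560
90*(-95) - t = 90*(-95) - 1*(-7560) = -8550 + 7560 = -990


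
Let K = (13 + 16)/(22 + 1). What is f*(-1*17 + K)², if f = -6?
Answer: -786264/529 ≈ -1486.3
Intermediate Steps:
K = 29/23 ≈ 1.2609
f*(-1*17 + K)² = -6*(-1*17 + 29/23)² = -6*(-17 + 29/23)² = -6*(-362/23)² = -6*131044/529 = -786264/529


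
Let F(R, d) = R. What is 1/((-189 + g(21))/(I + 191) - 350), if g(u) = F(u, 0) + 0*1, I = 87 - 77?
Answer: -67/23506 ≈ -0.0028503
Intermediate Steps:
I = 10
g(u) = u (g(u) = u + 0*1 = u + 0 = u)
1/((-189 + g(21))/(I + 191) - 350) = 1/((-189 + 21)/(10 + 191) - 350) = 1/(-168/201 - 350) = 1/(-168*1/201 - 350) = 1/(-56/67 - 350) = 1/(-23506/67) = -67/23506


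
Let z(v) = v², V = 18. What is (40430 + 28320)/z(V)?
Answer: 34375/162 ≈ 212.19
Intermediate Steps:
(40430 + 28320)/z(V) = (40430 + 28320)/(18²) = 68750/324 = 68750*(1/324) = 34375/162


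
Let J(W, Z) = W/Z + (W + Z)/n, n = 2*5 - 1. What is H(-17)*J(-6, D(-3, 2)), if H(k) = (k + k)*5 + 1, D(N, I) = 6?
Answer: 169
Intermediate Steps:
n = 9 (n = 10 - 1 = 9)
J(W, Z) = W/9 + Z/9 + W/Z (J(W, Z) = W/Z + (W + Z)/9 = W/Z + (W + Z)*(⅑) = W/Z + (W/9 + Z/9) = W/9 + Z/9 + W/Z)
H(k) = 1 + 10*k (H(k) = (2*k)*5 + 1 = 10*k + 1 = 1 + 10*k)
H(-17)*J(-6, D(-3, 2)) = (1 + 10*(-17))*((-6 + (⅑)*6*(-6 + 6))/6) = (1 - 170)*((-6 + (⅑)*6*0)/6) = -169*(-6 + 0)/6 = -169*(-6)/6 = -169*(-1) = 169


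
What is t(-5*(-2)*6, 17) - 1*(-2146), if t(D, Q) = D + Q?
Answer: 2223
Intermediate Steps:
t(-5*(-2)*6, 17) - 1*(-2146) = (-5*(-2)*6 + 17) - 1*(-2146) = (10*6 + 17) + 2146 = (60 + 17) + 2146 = 77 + 2146 = 2223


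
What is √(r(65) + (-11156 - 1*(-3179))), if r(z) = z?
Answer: 2*I*√1978 ≈ 88.949*I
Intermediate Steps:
√(r(65) + (-11156 - 1*(-3179))) = √(65 + (-11156 - 1*(-3179))) = √(65 + (-11156 + 3179)) = √(65 - 7977) = √(-7912) = 2*I*√1978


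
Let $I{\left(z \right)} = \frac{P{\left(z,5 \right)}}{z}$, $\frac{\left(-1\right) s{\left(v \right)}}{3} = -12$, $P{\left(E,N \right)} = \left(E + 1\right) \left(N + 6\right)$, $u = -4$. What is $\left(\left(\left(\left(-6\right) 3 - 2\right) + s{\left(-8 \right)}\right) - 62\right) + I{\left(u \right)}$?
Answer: $- \frac{151}{4} \approx -37.75$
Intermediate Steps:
$P{\left(E,N \right)} = \left(1 + E\right) \left(6 + N\right)$
$s{\left(v \right)} = 36$ ($s{\left(v \right)} = \left(-3\right) \left(-12\right) = 36$)
$I{\left(z \right)} = \frac{11 + 11 z}{z}$ ($I{\left(z \right)} = \frac{6 + 5 + 6 z + z 5}{z} = \frac{6 + 5 + 6 z + 5 z}{z} = \frac{11 + 11 z}{z}$)
$\left(\left(\left(\left(-6\right) 3 - 2\right) + s{\left(-8 \right)}\right) - 62\right) + I{\left(u \right)} = \left(\left(\left(\left(-6\right) 3 - 2\right) + 36\right) - 62\right) + \left(11 + \frac{11}{-4}\right) = \left(\left(\left(-18 - 2\right) + 36\right) - 62\right) + \left(11 + 11 \left(- \frac{1}{4}\right)\right) = \left(\left(-20 + 36\right) - 62\right) + \left(11 - \frac{11}{4}\right) = \left(16 - 62\right) + \frac{33}{4} = -46 + \frac{33}{4} = - \frac{151}{4}$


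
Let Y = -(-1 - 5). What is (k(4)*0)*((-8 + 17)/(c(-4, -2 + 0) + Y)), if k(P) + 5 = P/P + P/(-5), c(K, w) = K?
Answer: 0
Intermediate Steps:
Y = 6 (Y = -1*(-6) = 6)
k(P) = -4 - P/5 (k(P) = -5 + (P/P + P/(-5)) = -5 + (1 + P*(-1/5)) = -5 + (1 - P/5) = -4 - P/5)
(k(4)*0)*((-8 + 17)/(c(-4, -2 + 0) + Y)) = ((-4 - 1/5*4)*0)*((-8 + 17)/(-4 + 6)) = ((-4 - 4/5)*0)*(9/2) = (-24/5*0)*(9*(1/2)) = 0*(9/2) = 0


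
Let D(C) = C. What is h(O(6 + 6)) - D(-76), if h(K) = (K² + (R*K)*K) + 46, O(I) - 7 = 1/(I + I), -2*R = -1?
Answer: 75409/384 ≈ 196.38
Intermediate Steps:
R = ½ (R = -½*(-1) = ½ ≈ 0.50000)
O(I) = 7 + 1/(2*I) (O(I) = 7 + 1/(I + I) = 7 + 1/(2*I))
h(K) = 46 + 3*K²/2 (h(K) = (K² + (K/2)*K) + 46 = (K² + K²/2) + 46 = 3*K²/2 + 46 = 46 + 3*K²/2)
h(O(6 + 6)) - D(-76) = (46 + 3*(7 + 1/(2*(6 + 6)))²/2) - 1*(-76) = (46 + 3*(7 + (½)/12)²/2) + 76 = (46 + 3*(7 + (½)*(1/12))²/2) + 76 = (46 + 3*(7 + 1/24)²/2) + 76 = (46 + 3*(169/24)²/2) + 76 = (46 + (3/2)*(28561/576)) + 76 = (46 + 28561/384) + 76 = 46225/384 + 76 = 75409/384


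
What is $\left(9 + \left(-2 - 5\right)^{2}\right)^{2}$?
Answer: $3364$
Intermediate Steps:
$\left(9 + \left(-2 - 5\right)^{2}\right)^{2} = \left(9 + \left(-7\right)^{2}\right)^{2} = \left(9 + 49\right)^{2} = 58^{2} = 3364$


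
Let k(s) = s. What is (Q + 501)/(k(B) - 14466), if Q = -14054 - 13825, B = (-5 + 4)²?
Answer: 27378/14465 ≈ 1.8927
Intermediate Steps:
B = 1 (B = (-1)² = 1)
Q = -27879
(Q + 501)/(k(B) - 14466) = (-27879 + 501)/(1 - 14466) = -27378/(-14465) = -27378*(-1/14465) = 27378/14465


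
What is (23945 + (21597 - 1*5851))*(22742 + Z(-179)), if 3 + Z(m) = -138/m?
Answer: 161559000529/179 ≈ 9.0256e+8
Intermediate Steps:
Z(m) = -3 - 138/m
(23945 + (21597 - 1*5851))*(22742 + Z(-179)) = (23945 + (21597 - 1*5851))*(22742 + (-3 - 138/(-179))) = (23945 + (21597 - 5851))*(22742 + (-3 - 138*(-1/179))) = (23945 + 15746)*(22742 + (-3 + 138/179)) = 39691*(22742 - 399/179) = 39691*(4070419/179) = 161559000529/179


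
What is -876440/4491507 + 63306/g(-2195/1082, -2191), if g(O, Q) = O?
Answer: -307657091983444/9858857865 ≈ -31206.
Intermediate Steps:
-876440/4491507 + 63306/g(-2195/1082, -2191) = -876440/4491507 + 63306/((-2195/1082)) = -876440*1/4491507 + 63306/((-2195*1/1082)) = -876440/4491507 + 63306/(-2195/1082) = -876440/4491507 + 63306*(-1082/2195) = -876440/4491507 - 68497092/2195 = -307657091983444/9858857865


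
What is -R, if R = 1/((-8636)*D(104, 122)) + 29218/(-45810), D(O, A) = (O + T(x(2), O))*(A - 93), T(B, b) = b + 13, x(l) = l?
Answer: 808580766421/1267748780220 ≈ 0.63781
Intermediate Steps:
T(B, b) = 13 + b
D(O, A) = (-93 + A)*(13 + 2*O) (D(O, A) = (O + (13 + O))*(A - 93) = (13 + 2*O)*(-93 + A) = (-93 + A)*(13 + 2*O))
R = -808580766421/1267748780220 (R = 1/((-8636)*(-1209 - 186*104 + 122*104 + 122*(13 + 104))) + 29218/(-45810) = -1/(8636*(-1209 - 19344 + 12688 + 122*117)) + 29218*(-1/45810) = -1/(8636*(-1209 - 19344 + 12688 + 14274)) - 14609/22905 = -1/8636/6409 - 14609/22905 = -1/8636*1/6409 - 14609/22905 = -1/55348124 - 14609/22905 = -808580766421/1267748780220 ≈ -0.63781)
-R = -1*(-808580766421/1267748780220) = 808580766421/1267748780220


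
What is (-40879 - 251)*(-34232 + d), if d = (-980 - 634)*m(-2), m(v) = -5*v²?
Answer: 80285760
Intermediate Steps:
d = 32280 (d = (-980 - 634)*(-5*(-2)²) = -(-8070)*4 = -1614*(-20) = 32280)
(-40879 - 251)*(-34232 + d) = (-40879 - 251)*(-34232 + 32280) = -41130*(-1952) = 80285760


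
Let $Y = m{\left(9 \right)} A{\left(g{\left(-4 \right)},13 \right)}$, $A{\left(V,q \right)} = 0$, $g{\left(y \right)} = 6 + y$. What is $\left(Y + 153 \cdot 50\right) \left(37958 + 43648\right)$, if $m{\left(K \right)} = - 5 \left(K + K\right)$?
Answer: $624285900$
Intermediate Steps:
$m{\left(K \right)} = - 10 K$ ($m{\left(K \right)} = - 5 \cdot 2 K = - 10 K$)
$Y = 0$ ($Y = \left(-10\right) 9 \cdot 0 = \left(-90\right) 0 = 0$)
$\left(Y + 153 \cdot 50\right) \left(37958 + 43648\right) = \left(0 + 153 \cdot 50\right) \left(37958 + 43648\right) = \left(0 + 7650\right) 81606 = 7650 \cdot 81606 = 624285900$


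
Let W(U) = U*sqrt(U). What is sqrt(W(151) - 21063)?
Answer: sqrt(-21063 + 151*sqrt(151)) ≈ 138.59*I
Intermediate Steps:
W(U) = U**(3/2)
sqrt(W(151) - 21063) = sqrt(151**(3/2) - 21063) = sqrt(151*sqrt(151) - 21063) = sqrt(-21063 + 151*sqrt(151))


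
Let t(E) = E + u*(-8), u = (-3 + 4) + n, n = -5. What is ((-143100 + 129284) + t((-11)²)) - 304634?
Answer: -318297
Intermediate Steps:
u = -4 (u = (-3 + 4) - 5 = 1 - 5 = -4)
t(E) = 32 + E (t(E) = E - 4*(-8) = E + 32 = 32 + E)
((-143100 + 129284) + t((-11)²)) - 304634 = ((-143100 + 129284) + (32 + (-11)²)) - 304634 = (-13816 + (32 + 121)) - 304634 = (-13816 + 153) - 304634 = -13663 - 304634 = -318297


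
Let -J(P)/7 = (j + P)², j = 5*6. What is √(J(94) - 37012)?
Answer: 2*I*√36161 ≈ 380.32*I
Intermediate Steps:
j = 30
J(P) = -7*(30 + P)²
√(J(94) - 37012) = √(-7*(30 + 94)² - 37012) = √(-7*124² - 37012) = √(-7*15376 - 37012) = √(-107632 - 37012) = √(-144644) = 2*I*√36161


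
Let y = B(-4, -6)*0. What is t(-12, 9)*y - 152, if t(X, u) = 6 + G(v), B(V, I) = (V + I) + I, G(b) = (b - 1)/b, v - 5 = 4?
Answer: -152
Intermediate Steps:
v = 9 (v = 5 + 4 = 9)
G(b) = (-1 + b)/b
B(V, I) = V + 2*I (B(V, I) = (I + V) + I = V + 2*I)
t(X, u) = 62/9 (t(X, u) = 6 + (-1 + 9)/9 = 6 + (⅑)*8 = 6 + 8/9 = 62/9)
y = 0 (y = (-4 + 2*(-6))*0 = (-4 - 12)*0 = -16*0 = 0)
t(-12, 9)*y - 152 = (62/9)*0 - 152 = 0 - 152 = -152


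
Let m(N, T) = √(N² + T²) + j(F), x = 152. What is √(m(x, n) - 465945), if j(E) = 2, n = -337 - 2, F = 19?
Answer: √(-465943 + 5*√5521) ≈ 682.33*I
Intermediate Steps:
n = -339
m(N, T) = 2 + √(N² + T²) (m(N, T) = √(N² + T²) + 2 = 2 + √(N² + T²))
√(m(x, n) - 465945) = √((2 + √(152² + (-339)²)) - 465945) = √((2 + √(23104 + 114921)) - 465945) = √((2 + √138025) - 465945) = √((2 + 5*√5521) - 465945) = √(-465943 + 5*√5521)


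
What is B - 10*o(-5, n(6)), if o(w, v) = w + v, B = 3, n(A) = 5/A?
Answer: 134/3 ≈ 44.667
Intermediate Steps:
o(w, v) = v + w
B - 10*o(-5, n(6)) = 3 - 10*(5/6 - 5) = 3 - 10*(-25/6) = 3 + 125/3 = 134/3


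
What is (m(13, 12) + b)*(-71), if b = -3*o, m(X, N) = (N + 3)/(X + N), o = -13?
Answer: -14058/5 ≈ -2811.6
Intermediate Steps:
m(X, N) = (3 + N)/(N + X)
b = 39 (b = -3*(-13) = 39)
(m(13, 12) + b)*(-71) = ((3 + 12)/(12 + 13) + 39)*(-71) = (15/25 + 39)*(-71) = ((1/25)*15 + 39)*(-71) = (⅗ + 39)*(-71) = (198/5)*(-71) = -14058/5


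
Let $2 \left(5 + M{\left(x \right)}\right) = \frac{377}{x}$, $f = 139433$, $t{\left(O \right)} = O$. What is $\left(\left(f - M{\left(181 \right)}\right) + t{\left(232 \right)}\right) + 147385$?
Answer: $\frac{103913533}{362} \approx 2.8705 \cdot 10^{5}$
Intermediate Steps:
$M{\left(x \right)} = -5 + \frac{377}{2 x}$ ($M{\left(x \right)} = -5 + \frac{377 \frac{1}{x}}{2} = -5 + \frac{377}{2 x}$)
$\left(\left(f - M{\left(181 \right)}\right) + t{\left(232 \right)}\right) + 147385 = \left(\left(139433 - \left(-5 + \frac{377}{2 \cdot 181}\right)\right) + 232\right) + 147385 = \left(\left(139433 - \left(-5 + \frac{377}{2} \cdot \frac{1}{181}\right)\right) + 232\right) + 147385 = \left(\left(139433 - \left(-5 + \frac{377}{362}\right)\right) + 232\right) + 147385 = \left(\left(139433 - - \frac{1433}{362}\right) + 232\right) + 147385 = \left(\left(139433 + \frac{1433}{362}\right) + 232\right) + 147385 = \left(\frac{50476179}{362} + 232\right) + 147385 = \frac{50560163}{362} + 147385 = \frac{103913533}{362}$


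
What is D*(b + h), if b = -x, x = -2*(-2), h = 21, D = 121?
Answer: 2057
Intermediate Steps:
x = 4
b = -4 (b = -1*4 = -4)
D*(b + h) = 121*(-4 + 21) = 121*17 = 2057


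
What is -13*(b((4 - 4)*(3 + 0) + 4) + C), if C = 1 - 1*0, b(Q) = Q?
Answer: -65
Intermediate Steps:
C = 1 (C = 1 + 0 = 1)
-13*(b((4 - 4)*(3 + 0) + 4) + C) = -13*(((4 - 4)*(3 + 0) + 4) + 1) = -13*((0*3 + 4) + 1) = -13*((0 + 4) + 1) = -13*(4 + 1) = -13*5 = -65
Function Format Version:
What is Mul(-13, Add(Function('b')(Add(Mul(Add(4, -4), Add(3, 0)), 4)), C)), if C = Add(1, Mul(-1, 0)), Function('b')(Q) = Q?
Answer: -65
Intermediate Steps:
C = 1 (C = Add(1, 0) = 1)
Mul(-13, Add(Function('b')(Add(Mul(Add(4, -4), Add(3, 0)), 4)), C)) = Mul(-13, Add(Add(Mul(Add(4, -4), Add(3, 0)), 4), 1)) = Mul(-13, Add(Add(Mul(0, 3), 4), 1)) = Mul(-13, Add(Add(0, 4), 1)) = Mul(-13, Add(4, 1)) = Mul(-13, 5) = -65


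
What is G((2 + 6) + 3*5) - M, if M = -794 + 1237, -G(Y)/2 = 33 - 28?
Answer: -453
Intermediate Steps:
G(Y) = -10 (G(Y) = -2*(33 - 28) = -2*5 = -10)
M = 443
G((2 + 6) + 3*5) - M = -10 - 1*443 = -10 - 443 = -453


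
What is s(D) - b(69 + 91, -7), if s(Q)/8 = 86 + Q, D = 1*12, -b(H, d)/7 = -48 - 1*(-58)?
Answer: 854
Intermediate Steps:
b(H, d) = -70 (b(H, d) = -7*(-48 - 1*(-58)) = -7*(-48 + 58) = -7*10 = -70)
D = 12
s(Q) = 688 + 8*Q (s(Q) = 8*(86 + Q) = 688 + 8*Q)
s(D) - b(69 + 91, -7) = (688 + 8*12) - 1*(-70) = (688 + 96) + 70 = 784 + 70 = 854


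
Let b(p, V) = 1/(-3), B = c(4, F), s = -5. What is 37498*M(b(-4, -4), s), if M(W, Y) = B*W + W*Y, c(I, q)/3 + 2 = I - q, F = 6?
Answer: 637466/3 ≈ 2.1249e+5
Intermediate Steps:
c(I, q) = -6 - 3*q + 3*I (c(I, q) = -6 + 3*(I - q) = -6 + (-3*q + 3*I) = -6 - 3*q + 3*I)
B = -12 (B = -6 - 3*6 + 3*4 = -6 - 18 + 12 = -12)
b(p, V) = -⅓
M(W, Y) = -12*W + W*Y
37498*M(b(-4, -4), s) = 37498*(-(-12 - 5)/3) = 37498*(-⅓*(-17)) = 37498*(17/3) = 637466/3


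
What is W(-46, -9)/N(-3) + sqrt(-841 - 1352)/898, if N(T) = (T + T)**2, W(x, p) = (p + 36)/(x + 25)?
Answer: -1/28 + I*sqrt(2193)/898 ≈ -0.035714 + 0.052149*I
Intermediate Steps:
W(x, p) = (36 + p)/(25 + x)
N(T) = 4*T**2 (N(T) = (2*T)**2 = 4*T**2)
W(-46, -9)/N(-3) + sqrt(-841 - 1352)/898 = ((36 - 9)/(25 - 46))/((4*(-3)**2)) + sqrt(-841 - 1352)/898 = (27/(-21))/((4*9)) + sqrt(-2193)*(1/898) = -1/21*27/36 + (I*sqrt(2193))*(1/898) = -9/7*1/36 + I*sqrt(2193)/898 = -1/28 + I*sqrt(2193)/898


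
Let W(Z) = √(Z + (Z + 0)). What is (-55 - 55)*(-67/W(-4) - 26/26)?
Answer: 110 - 3685*I*√2/2 ≈ 110.0 - 2605.7*I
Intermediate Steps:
W(Z) = √2*√Z (W(Z) = √(Z + Z) = √(2*Z) = √2*√Z)
(-55 - 55)*(-67/W(-4) - 26/26) = (-55 - 55)*(-67*(-I*√2/4) - 26/26) = -110*(-67*(-I*√2/4) - 26*1/26) = -110*(-67*(-I*√2/4) - 1) = -110*(-(-67)*I*√2/4 - 1) = -110*(67*I*√2/4 - 1) = -110*(-1 + 67*I*√2/4) = 110 - 3685*I*√2/2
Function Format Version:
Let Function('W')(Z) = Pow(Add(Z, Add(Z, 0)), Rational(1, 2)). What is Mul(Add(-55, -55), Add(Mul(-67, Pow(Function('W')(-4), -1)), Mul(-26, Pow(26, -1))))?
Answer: Add(110, Mul(Rational(-3685, 2), I, Pow(2, Rational(1, 2)))) ≈ Add(110.00, Mul(-2605.7, I))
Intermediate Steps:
Function('W')(Z) = Mul(Pow(2, Rational(1, 2)), Pow(Z, Rational(1, 2))) (Function('W')(Z) = Pow(Add(Z, Z), Rational(1, 2)) = Pow(Mul(2, Z), Rational(1, 2)) = Mul(Pow(2, Rational(1, 2)), Pow(Z, Rational(1, 2))))
Mul(Add(-55, -55), Add(Mul(-67, Pow(Function('W')(-4), -1)), Mul(-26, Pow(26, -1)))) = Mul(Add(-55, -55), Add(Mul(-67, Pow(Mul(Pow(2, Rational(1, 2)), Pow(-4, Rational(1, 2))), -1)), Mul(-26, Pow(26, -1)))) = Mul(-110, Add(Mul(-67, Pow(Mul(Pow(2, Rational(1, 2)), Mul(2, I)), -1)), Mul(-26, Rational(1, 26)))) = Mul(-110, Add(Mul(-67, Pow(Mul(2, I, Pow(2, Rational(1, 2))), -1)), -1)) = Mul(-110, Add(Mul(-67, Mul(Rational(-1, 4), I, Pow(2, Rational(1, 2)))), -1)) = Mul(-110, Add(Mul(Rational(67, 4), I, Pow(2, Rational(1, 2))), -1)) = Mul(-110, Add(-1, Mul(Rational(67, 4), I, Pow(2, Rational(1, 2))))) = Add(110, Mul(Rational(-3685, 2), I, Pow(2, Rational(1, 2))))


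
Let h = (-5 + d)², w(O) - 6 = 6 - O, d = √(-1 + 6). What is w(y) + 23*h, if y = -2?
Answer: 704 - 230*√5 ≈ 189.70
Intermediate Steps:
d = √5 ≈ 2.2361
w(O) = 12 - O (w(O) = 6 + (6 - O) = 12 - O)
h = (-5 + √5)² ≈ 7.6393
w(y) + 23*h = (12 - 1*(-2)) + 23*(5 - √5)² = (12 + 2) + 23*(5 - √5)² = 14 + 23*(5 - √5)²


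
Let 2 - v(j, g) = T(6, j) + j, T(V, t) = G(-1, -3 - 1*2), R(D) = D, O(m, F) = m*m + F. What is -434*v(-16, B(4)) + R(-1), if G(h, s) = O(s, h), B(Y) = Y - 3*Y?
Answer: 2603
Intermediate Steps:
O(m, F) = F + m**2 (O(m, F) = m**2 + F = F + m**2)
B(Y) = -2*Y
G(h, s) = h + s**2
T(V, t) = 24 (T(V, t) = -1 + (-3 - 1*2)**2 = -1 + (-3 - 2)**2 = -1 + (-5)**2 = -1 + 25 = 24)
v(j, g) = -22 - j (v(j, g) = 2 - (24 + j) = 2 + (-24 - j) = -22 - j)
-434*v(-16, B(4)) + R(-1) = -434*(-22 - 1*(-16)) - 1 = -434*(-22 + 16) - 1 = -434*(-6) - 1 = 2604 - 1 = 2603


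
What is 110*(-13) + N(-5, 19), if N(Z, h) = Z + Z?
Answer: -1440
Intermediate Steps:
N(Z, h) = 2*Z
110*(-13) + N(-5, 19) = 110*(-13) + 2*(-5) = -1430 - 10 = -1440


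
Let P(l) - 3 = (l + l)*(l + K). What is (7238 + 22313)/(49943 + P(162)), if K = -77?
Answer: 29551/77486 ≈ 0.38137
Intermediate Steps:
P(l) = 3 + 2*l*(-77 + l) (P(l) = 3 + (l + l)*(l - 77) = 3 + (2*l)*(-77 + l) = 3 + 2*l*(-77 + l))
(7238 + 22313)/(49943 + P(162)) = (7238 + 22313)/(49943 + (3 - 154*162 + 2*162²)) = 29551/(49943 + (3 - 24948 + 2*26244)) = 29551/(49943 + (3 - 24948 + 52488)) = 29551/(49943 + 27543) = 29551/77486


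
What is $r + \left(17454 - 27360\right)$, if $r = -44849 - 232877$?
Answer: $-287632$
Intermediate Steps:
$r = -277726$
$r + \left(17454 - 27360\right) = -277726 + \left(17454 - 27360\right) = -277726 - 9906 = -287632$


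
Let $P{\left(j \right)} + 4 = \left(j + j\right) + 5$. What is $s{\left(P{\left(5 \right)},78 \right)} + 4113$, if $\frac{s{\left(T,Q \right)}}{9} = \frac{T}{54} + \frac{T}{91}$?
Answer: $\frac{2247293}{546} \approx 4115.9$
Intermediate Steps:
$P{\left(j \right)} = 1 + 2 j$ ($P{\left(j \right)} = -4 + \left(\left(j + j\right) + 5\right) = -4 + \left(2 j + 5\right) = -4 + \left(5 + 2 j\right) = 1 + 2 j$)
$s{\left(T,Q \right)} = \frac{145 T}{546}$ ($s{\left(T,Q \right)} = 9 \left(\frac{T}{54} + \frac{T}{91}\right) = 9 \frac{145 T}{4914} = \frac{145 T}{546}$)
$s{\left(P{\left(5 \right)},78 \right)} + 4113 = \frac{145 \left(1 + 2 \cdot 5\right)}{546} + 4113 = \frac{145 \left(1 + 10\right)}{546} + 4113 = \frac{145}{546} \cdot 11 + 4113 = \frac{1595}{546} + 4113 = \frac{2247293}{546}$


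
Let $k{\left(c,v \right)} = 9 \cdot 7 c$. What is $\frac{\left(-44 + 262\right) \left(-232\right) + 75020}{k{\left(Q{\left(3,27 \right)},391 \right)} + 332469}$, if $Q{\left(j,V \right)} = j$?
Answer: $\frac{1358}{18481} \approx 0.073481$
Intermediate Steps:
$k{\left(c,v \right)} = 63 c$
$\frac{\left(-44 + 262\right) \left(-232\right) + 75020}{k{\left(Q{\left(3,27 \right)},391 \right)} + 332469} = \frac{\left(-44 + 262\right) \left(-232\right) + 75020}{63 \cdot 3 + 332469} = \frac{218 \left(-232\right) + 75020}{189 + 332469} = \frac{-50576 + 75020}{332658} = 24444 \cdot \frac{1}{332658} = \frac{1358}{18481}$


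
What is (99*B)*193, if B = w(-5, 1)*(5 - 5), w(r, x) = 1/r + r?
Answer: 0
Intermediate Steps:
w(r, x) = r + 1/r
B = 0 (B = (-5 + 1/(-5))*(5 - 5) = (-5 - 1/5)*0 = -26/5*0 = 0)
(99*B)*193 = (99*0)*193 = 0*193 = 0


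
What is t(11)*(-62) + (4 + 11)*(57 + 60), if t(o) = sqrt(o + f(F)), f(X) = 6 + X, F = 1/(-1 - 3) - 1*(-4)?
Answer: 1755 - 31*sqrt(83) ≈ 1472.6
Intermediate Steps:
F = 15/4 (F = 1/(-4) + 4 = -1/4 + 4 = 15/4 ≈ 3.7500)
t(o) = sqrt(39/4 + o) (t(o) = sqrt(o + (6 + 15/4)) = sqrt(o + 39/4) = sqrt(39/4 + o))
t(11)*(-62) + (4 + 11)*(57 + 60) = (sqrt(39 + 4*11)/2)*(-62) + (4 + 11)*(57 + 60) = (sqrt(39 + 44)/2)*(-62) + 15*117 = (sqrt(83)/2)*(-62) + 1755 = -31*sqrt(83) + 1755 = 1755 - 31*sqrt(83)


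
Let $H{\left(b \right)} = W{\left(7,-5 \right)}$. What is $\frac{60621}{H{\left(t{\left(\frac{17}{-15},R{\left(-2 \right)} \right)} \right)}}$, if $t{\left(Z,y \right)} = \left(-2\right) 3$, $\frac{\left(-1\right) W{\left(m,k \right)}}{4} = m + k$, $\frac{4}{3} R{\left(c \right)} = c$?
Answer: $- \frac{60621}{8} \approx -7577.6$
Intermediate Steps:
$R{\left(c \right)} = \frac{3 c}{4}$
$W{\left(m,k \right)} = - 4 k - 4 m$ ($W{\left(m,k \right)} = - 4 \left(m + k\right) = - 4 \left(k + m\right) = - 4 k - 4 m$)
$t{\left(Z,y \right)} = -6$
$H{\left(b \right)} = -8$ ($H{\left(b \right)} = \left(-4\right) \left(-5\right) - 28 = 20 - 28 = -8$)
$\frac{60621}{H{\left(t{\left(\frac{17}{-15},R{\left(-2 \right)} \right)} \right)}} = \frac{60621}{-8} = 60621 \left(- \frac{1}{8}\right) = - \frac{60621}{8}$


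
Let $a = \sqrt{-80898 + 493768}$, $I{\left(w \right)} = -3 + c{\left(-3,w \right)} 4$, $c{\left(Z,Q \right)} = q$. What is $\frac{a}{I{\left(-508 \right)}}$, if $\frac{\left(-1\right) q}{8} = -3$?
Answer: $\frac{\sqrt{412870}}{93} \approx 6.9091$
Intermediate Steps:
$q = 24$ ($q = \left(-8\right) \left(-3\right) = 24$)
$c{\left(Z,Q \right)} = 24$
$I{\left(w \right)} = 93$ ($I{\left(w \right)} = -3 + 24 \cdot 4 = -3 + 96 = 93$)
$a = \sqrt{412870} \approx 642.55$
$\frac{a}{I{\left(-508 \right)}} = \frac{\sqrt{412870}}{93}$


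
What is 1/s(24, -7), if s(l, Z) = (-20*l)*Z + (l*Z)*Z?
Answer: 1/4536 ≈ 0.00022046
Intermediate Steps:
s(l, Z) = l*Z² - 20*Z*l (s(l, Z) = -20*Z*l + (Z*l)*Z = -20*Z*l + l*Z² = l*Z² - 20*Z*l)
1/s(24, -7) = 1/(-7*24*(-20 - 7)) = 1/(-7*24*(-27)) = 1/4536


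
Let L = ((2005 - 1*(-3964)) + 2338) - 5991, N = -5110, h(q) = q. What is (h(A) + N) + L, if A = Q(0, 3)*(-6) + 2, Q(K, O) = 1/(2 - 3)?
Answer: -2786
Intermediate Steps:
Q(K, O) = -1 (Q(K, O) = 1/(-1) = -1)
A = 8 (A = -1*(-6) + 2 = 6 + 2 = 8)
L = 2316 (L = ((2005 + 3964) + 2338) - 5991 = (5969 + 2338) - 5991 = 8307 - 5991 = 2316)
(h(A) + N) + L = (8 - 5110) + 2316 = -5102 + 2316 = -2786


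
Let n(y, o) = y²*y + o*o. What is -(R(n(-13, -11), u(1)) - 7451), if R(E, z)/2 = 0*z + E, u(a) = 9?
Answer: 11603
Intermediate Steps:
n(y, o) = o² + y³ (n(y, o) = y³ + o² = o² + y³)
R(E, z) = 2*E (R(E, z) = 2*(0*z + E) = 2*(0 + E) = 2*E)
-(R(n(-13, -11), u(1)) - 7451) = -(2*((-11)² + (-13)³) - 7451) = -(2*(121 - 2197) - 7451) = -(2*(-2076) - 7451) = -(-4152 - 7451) = -1*(-11603) = 11603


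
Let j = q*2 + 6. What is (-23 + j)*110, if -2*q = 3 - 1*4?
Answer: -1760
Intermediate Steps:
q = 1/2 (q = -(3 - 1*4)/2 = -(3 - 4)/2 = -1/2*(-1) = 1/2 ≈ 0.50000)
j = 7 (j = (1/2)*2 + 6 = 1 + 6 = 7)
(-23 + j)*110 = (-23 + 7)*110 = -16*110 = -1760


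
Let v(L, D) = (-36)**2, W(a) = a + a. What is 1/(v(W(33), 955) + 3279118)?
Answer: 1/3280414 ≈ 3.0484e-7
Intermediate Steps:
W(a) = 2*a
v(L, D) = 1296
1/(v(W(33), 955) + 3279118) = 1/(1296 + 3279118) = 1/3280414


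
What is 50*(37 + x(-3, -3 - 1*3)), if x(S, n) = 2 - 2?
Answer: 1850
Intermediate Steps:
x(S, n) = 0
50*(37 + x(-3, -3 - 1*3)) = 50*(37 + 0) = 50*37 = 1850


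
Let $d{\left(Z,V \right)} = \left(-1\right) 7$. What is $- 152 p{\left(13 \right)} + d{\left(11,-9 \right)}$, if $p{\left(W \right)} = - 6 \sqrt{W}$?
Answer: $-7 + 912 \sqrt{13} \approx 3281.3$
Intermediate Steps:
$d{\left(Z,V \right)} = -7$
$- 152 p{\left(13 \right)} + d{\left(11,-9 \right)} = - 152 \left(- 6 \sqrt{13}\right) - 7 = 912 \sqrt{13} - 7 = -7 + 912 \sqrt{13}$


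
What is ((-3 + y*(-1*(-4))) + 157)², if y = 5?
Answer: 30276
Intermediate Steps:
((-3 + y*(-1*(-4))) + 157)² = ((-3 + 5*(-1*(-4))) + 157)² = ((-3 + 5*4) + 157)² = ((-3 + 20) + 157)² = (17 + 157)² = 174² = 30276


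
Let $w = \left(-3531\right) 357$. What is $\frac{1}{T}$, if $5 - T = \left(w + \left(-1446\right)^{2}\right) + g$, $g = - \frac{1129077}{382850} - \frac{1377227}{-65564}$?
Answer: $- \frac{12550588700}{10421532645789061} \approx -1.2043 \cdot 10^{-6}$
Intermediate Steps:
$w = -1260567$
$g = \frac{226622276261}{12550588700}$ ($g = \left(-1129077\right) \frac{1}{382850} - - \frac{1377227}{65564} = - \frac{1129077}{382850} + \frac{1377227}{65564} = \frac{226622276261}{12550588700} \approx 18.057$)
$T = - \frac{10421532645789061}{12550588700}$ ($T = 5 - \left(\left(-1260567 + \left(-1446\right)^{2}\right) + \frac{226622276261}{12550588700}\right) = 5 - \left(\left(-1260567 + 2090916\right) + \frac{226622276261}{12550588700}\right) = 5 - \left(830349 + \frac{226622276261}{12550588700}\right) = 5 - \frac{10421595398732561}{12550588700} = - \frac{10421532645789061}{12550588700} \approx -8.3036 \cdot 10^{5}$)
$\frac{1}{T} = \frac{1}{- \frac{10421532645789061}{12550588700}} = - \frac{12550588700}{10421532645789061}$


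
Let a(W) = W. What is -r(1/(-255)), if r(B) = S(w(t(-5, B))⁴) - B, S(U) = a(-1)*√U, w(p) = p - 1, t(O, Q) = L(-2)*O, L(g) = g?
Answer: 20654/255 ≈ 80.996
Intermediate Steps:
t(O, Q) = -2*O
w(p) = -1 + p
S(U) = -√U
r(B) = -81 - B (r(B) = -√((-1 - 2*(-5))⁴) - B = -√((-1 + 10)⁴) - B = -√(9⁴) - B = -√6561 - B = -1*81 - B = -81 - B)
-r(1/(-255)) = -(-81 - 1/(-255)) = -(-81 - 1*(-1/255)) = -(-81 + 1/255) = -1*(-20654/255) = 20654/255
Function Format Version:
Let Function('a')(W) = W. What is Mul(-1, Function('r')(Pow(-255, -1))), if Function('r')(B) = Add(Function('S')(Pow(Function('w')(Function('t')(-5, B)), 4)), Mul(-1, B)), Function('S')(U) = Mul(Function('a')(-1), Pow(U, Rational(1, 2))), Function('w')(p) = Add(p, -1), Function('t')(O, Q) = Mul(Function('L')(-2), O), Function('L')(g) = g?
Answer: Rational(20654, 255) ≈ 80.996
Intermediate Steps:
Function('t')(O, Q) = Mul(-2, O)
Function('w')(p) = Add(-1, p)
Function('S')(U) = Mul(-1, Pow(U, Rational(1, 2)))
Function('r')(B) = Add(-81, Mul(-1, B)) (Function('r')(B) = Add(Mul(-1, Pow(Pow(Add(-1, Mul(-2, -5)), 4), Rational(1, 2))), Mul(-1, B)) = Add(Mul(-1, Pow(Pow(Add(-1, 10), 4), Rational(1, 2))), Mul(-1, B)) = Add(Mul(-1, Pow(Pow(9, 4), Rational(1, 2))), Mul(-1, B)) = Add(Mul(-1, Pow(6561, Rational(1, 2))), Mul(-1, B)) = Add(Mul(-1, 81), Mul(-1, B)) = Add(-81, Mul(-1, B)))
Mul(-1, Function('r')(Pow(-255, -1))) = Mul(-1, Add(-81, Mul(-1, Pow(-255, -1)))) = Mul(-1, Add(-81, Mul(-1, Rational(-1, 255)))) = Mul(-1, Add(-81, Rational(1, 255))) = Mul(-1, Rational(-20654, 255)) = Rational(20654, 255)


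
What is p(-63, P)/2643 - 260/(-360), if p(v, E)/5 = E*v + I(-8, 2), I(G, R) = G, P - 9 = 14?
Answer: -32257/15858 ≈ -2.0341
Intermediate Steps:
P = 23 (P = 9 + 14 = 23)
p(v, E) = -40 + 5*E*v (p(v, E) = 5*(E*v - 8) = 5*(-8 + E*v) = -40 + 5*E*v)
p(-63, P)/2643 - 260/(-360) = (-40 + 5*23*(-63))/2643 - 260/(-360) = (-40 - 7245)*(1/2643) - 260*(-1/360) = -7285*1/2643 + 13/18 = -7285/2643 + 13/18 = -32257/15858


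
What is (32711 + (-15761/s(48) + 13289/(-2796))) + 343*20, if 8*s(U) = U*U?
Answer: 2651381135/67104 ≈ 39512.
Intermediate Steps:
s(U) = U**2/8 (s(U) = (U*U)/8 = U**2/8)
(32711 + (-15761/s(48) + 13289/(-2796))) + 343*20 = (32711 + (-15761/((1/8)*48**2) + 13289/(-2796))) + 343*20 = (32711 + (-15761/((1/8)*2304) + 13289*(-1/2796))) + 6860 = (32711 + (-15761/288 - 13289/2796)) + 6860 = (32711 - 3991249/67104) + 6860 = 2191047695/67104 + 6860 = 2651381135/67104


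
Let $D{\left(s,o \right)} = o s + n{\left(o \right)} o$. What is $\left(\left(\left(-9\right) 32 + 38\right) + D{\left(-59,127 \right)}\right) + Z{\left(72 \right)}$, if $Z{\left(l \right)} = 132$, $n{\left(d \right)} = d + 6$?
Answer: $9280$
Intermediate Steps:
$n{\left(d \right)} = 6 + d$
$D{\left(s,o \right)} = o s + o \left(6 + o\right)$ ($D{\left(s,o \right)} = o s + \left(6 + o\right) o = o s + o \left(6 + o\right)$)
$\left(\left(\left(-9\right) 32 + 38\right) + D{\left(-59,127 \right)}\right) + Z{\left(72 \right)} = \left(\left(\left(-9\right) 32 + 38\right) + 127 \left(6 + 127 - 59\right)\right) + 132 = \left(\left(-288 + 38\right) + 127 \cdot 74\right) + 132 = \left(-250 + 9398\right) + 132 = 9148 + 132 = 9280$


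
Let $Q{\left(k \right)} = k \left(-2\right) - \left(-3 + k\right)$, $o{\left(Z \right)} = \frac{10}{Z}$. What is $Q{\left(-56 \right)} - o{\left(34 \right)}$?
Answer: $\frac{2902}{17} \approx 170.71$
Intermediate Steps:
$Q{\left(k \right)} = 3 - 3 k$ ($Q{\left(k \right)} = - 2 k - \left(-3 + k\right) = 3 - 3 k$)
$Q{\left(-56 \right)} - o{\left(34 \right)} = \left(3 - -168\right) - \frac{10}{34} = \left(3 + 168\right) - 10 \cdot \frac{1}{34} = 171 - \frac{5}{17} = \frac{2902}{17}$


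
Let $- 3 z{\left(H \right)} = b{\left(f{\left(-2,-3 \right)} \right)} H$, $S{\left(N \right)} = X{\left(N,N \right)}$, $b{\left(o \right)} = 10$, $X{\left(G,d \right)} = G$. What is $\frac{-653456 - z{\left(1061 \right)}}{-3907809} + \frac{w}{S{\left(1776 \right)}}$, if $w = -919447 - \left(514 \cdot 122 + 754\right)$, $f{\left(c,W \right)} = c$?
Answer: $- \frac{3839866379645}{6940268784} \approx -553.27$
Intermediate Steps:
$S{\left(N \right)} = N$
$z{\left(H \right)} = - \frac{10 H}{3}$
$w = -982909$ ($w = -919447 - \left(62708 + 754\right) = -919447 - 63462 = -982909$)
$\frac{-653456 - z{\left(1061 \right)}}{-3907809} + \frac{w}{S{\left(1776 \right)}} = \frac{-653456 - \left(- \frac{10}{3}\right) 1061}{-3907809} - \frac{982909}{1776} = \left(-653456 - - \frac{10610}{3}\right) \left(- \frac{1}{3907809}\right) - \frac{982909}{1776} = \left(-653456 + \frac{10610}{3}\right) \left(- \frac{1}{3907809}\right) - \frac{982909}{1776} = \left(- \frac{1949758}{3}\right) \left(- \frac{1}{3907809}\right) - \frac{982909}{1776} = \frac{1949758}{11723427} - \frac{982909}{1776} = - \frac{3839866379645}{6940268784}$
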